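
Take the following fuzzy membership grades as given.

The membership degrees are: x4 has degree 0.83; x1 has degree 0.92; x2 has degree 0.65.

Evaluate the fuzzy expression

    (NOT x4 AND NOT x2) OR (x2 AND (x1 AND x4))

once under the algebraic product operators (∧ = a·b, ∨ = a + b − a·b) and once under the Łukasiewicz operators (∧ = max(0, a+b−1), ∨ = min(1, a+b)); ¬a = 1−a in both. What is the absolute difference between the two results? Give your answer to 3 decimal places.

Under algebraic product:
  NOT x4 = 1 − 0.8300 = 0.1700
  NOT x2 = 1 − 0.6500 = 0.3500
  NOT x4 AND NOT x2 = a·b on (0.1700, 0.3500) = 0.0595
  x1 AND x4 = a·b on (0.9200, 0.8300) = 0.7636
  x2 AND (x1 AND x4) = a·b on (0.6500, 0.7636) = 0.4963
  (NOT x4 AND NOT x2) OR (x2 AND (x1 AND x4)) = a + b − a·b on (0.0595, 0.4963) = 0.5263
  → value = 0.5263
Under Łukasiewicz:
  NOT x4 = 1 − 0.83 = 0.17
  NOT x2 = 1 − 0.65 = 0.35
  NOT x4 AND NOT x2 = max(0, a+b−1) on (0.17, 0.35) = 0.00
  x1 AND x4 = max(0, a+b−1) on (0.92, 0.83) = 0.75
  x2 AND (x1 AND x4) = max(0, a+b−1) on (0.65, 0.75) = 0.40
  (NOT x4 AND NOT x2) OR (x2 AND (x1 AND x4)) = min(1, a+b) on (0.00, 0.40) = 0.40
  → value = 0.4000
|0.5263 − 0.4000| = 0.126

0.126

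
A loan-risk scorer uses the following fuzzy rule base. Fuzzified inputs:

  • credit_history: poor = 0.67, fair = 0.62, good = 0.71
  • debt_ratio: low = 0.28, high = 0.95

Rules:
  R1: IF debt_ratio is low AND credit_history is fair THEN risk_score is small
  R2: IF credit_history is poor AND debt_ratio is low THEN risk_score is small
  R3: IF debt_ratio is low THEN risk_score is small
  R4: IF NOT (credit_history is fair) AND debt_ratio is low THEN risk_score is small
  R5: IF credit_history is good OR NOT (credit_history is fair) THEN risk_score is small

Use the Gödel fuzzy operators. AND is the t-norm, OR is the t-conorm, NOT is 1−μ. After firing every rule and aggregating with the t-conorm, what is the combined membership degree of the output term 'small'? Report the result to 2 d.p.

0.71

R1: low=0.28, fair=0.62; AND[min(a, b)] → w = 0.28
R2: poor=0.67, low=0.28; AND[min(a, b)] → w = 0.28
R3: low=0.28 → w = 0.28
R4: ¬fair=1−0.62=0.38, low=0.28; AND[min(a, b)] → w = 0.28
R5: good=0.71, ¬fair=1−0.62=0.38; OR[max(a, b)] → w = 0.71
Rules with consequent 'small': {R1, R2, R3, R4, R5} → strengths 0.28, 0.28, 0.28, 0.28, 0.71
Aggregate via t-conorm [max(a, b)]: 0.71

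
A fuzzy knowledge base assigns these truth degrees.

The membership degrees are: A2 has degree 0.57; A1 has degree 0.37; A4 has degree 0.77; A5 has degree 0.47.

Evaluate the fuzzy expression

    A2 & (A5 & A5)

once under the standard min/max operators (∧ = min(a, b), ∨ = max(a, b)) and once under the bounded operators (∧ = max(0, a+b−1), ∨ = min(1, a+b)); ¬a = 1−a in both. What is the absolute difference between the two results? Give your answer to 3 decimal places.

0.470

Under standard min/max:
  A5 & A5 = min(a, b) on (0.47, 0.47) = 0.47
  A2 & (A5 & A5) = min(a, b) on (0.57, 0.47) = 0.47
  → value = 0.4700
Under bounded:
  A5 & A5 = max(0, a+b−1) on (0.47, 0.47) = 0.00
  A2 & (A5 & A5) = max(0, a+b−1) on (0.57, 0.00) = 0.00
  → value = 0.0000
|0.4700 − 0.0000| = 0.470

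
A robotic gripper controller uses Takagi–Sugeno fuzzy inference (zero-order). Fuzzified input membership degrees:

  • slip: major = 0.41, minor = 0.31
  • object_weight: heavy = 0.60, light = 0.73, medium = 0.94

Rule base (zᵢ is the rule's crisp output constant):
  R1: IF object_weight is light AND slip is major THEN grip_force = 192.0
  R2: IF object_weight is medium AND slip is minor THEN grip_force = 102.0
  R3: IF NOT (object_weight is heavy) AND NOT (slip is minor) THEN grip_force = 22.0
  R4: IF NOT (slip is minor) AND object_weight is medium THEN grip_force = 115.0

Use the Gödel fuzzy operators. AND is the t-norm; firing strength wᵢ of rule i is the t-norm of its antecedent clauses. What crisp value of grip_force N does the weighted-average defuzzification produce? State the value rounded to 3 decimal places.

109.663

R1 (z=192.0): light=0.73, major=0.41; AND[min(a, b)] → w = 0.41
R2 (z=102.0): medium=0.94, minor=0.31; AND[min(a, b)] → w = 0.31
R3 (z=22.0): ¬heavy=1−0.60=0.40, ¬minor=1−0.31=0.69; AND[min(a, b)] → w = 0.40
R4 (z=115.0): ¬minor=1−0.31=0.69, medium=0.94; AND[min(a, b)] → w = 0.69
Weighted average = (0.41·192.0 + 0.31·102.0 + 0.40·22.0 + 0.69·115.0) / (0.41 + 0.31 + 0.40 + 0.69)
  = 198.4900 / 1.8100 = 109.663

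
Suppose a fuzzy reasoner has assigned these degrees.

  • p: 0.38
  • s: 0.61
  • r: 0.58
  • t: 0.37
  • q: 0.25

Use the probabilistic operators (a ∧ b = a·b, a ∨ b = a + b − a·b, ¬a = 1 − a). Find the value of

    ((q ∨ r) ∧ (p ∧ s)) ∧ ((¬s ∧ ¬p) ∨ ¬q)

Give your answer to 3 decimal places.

0.129

q ∨ r = a + b − a·b on (0.2500, 0.5800) = 0.6850
p ∧ s = a·b on (0.3800, 0.6100) = 0.2318
(q ∨ r) ∧ (p ∧ s) = a·b on (0.6850, 0.2318) = 0.1588
¬s = 1 − 0.6100 = 0.3900
¬p = 1 − 0.3800 = 0.6200
¬s ∧ ¬p = a·b on (0.3900, 0.6200) = 0.2418
¬q = 1 − 0.2500 = 0.7500
(¬s ∧ ¬p) ∨ ¬q = a + b − a·b on (0.2418, 0.7500) = 0.8105
((q ∨ r) ∧ (p ∧ s)) ∧ ((¬s ∧ ¬p) ∨ ¬q) = a·b on (0.1588, 0.8105) = 0.1287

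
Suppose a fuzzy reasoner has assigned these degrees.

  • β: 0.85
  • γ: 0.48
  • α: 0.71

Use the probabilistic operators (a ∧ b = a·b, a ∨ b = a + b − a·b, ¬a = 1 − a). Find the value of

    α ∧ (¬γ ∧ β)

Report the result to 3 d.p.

¬γ = 1 − 0.4800 = 0.5200
¬γ ∧ β = a·b on (0.5200, 0.8500) = 0.4420
α ∧ (¬γ ∧ β) = a·b on (0.7100, 0.4420) = 0.3138

0.314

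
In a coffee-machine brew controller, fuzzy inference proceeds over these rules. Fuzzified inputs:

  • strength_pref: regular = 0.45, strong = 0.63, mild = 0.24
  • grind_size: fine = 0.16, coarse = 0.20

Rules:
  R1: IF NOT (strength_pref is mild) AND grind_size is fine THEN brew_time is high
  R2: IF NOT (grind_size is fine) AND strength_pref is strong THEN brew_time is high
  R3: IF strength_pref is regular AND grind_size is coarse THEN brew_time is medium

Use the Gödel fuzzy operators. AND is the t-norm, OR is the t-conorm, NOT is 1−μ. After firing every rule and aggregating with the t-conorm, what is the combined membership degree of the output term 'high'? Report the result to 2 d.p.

R1: ¬mild=1−0.24=0.76, fine=0.16; AND[min(a, b)] → w = 0.16
R2: ¬fine=1−0.16=0.84, strong=0.63; AND[min(a, b)] → w = 0.63
R3: regular=0.45, coarse=0.20; AND[min(a, b)] → w = 0.20
Rules with consequent 'high': {R1, R2} → strengths 0.16, 0.63
Aggregate via t-conorm [max(a, b)]: 0.63

0.63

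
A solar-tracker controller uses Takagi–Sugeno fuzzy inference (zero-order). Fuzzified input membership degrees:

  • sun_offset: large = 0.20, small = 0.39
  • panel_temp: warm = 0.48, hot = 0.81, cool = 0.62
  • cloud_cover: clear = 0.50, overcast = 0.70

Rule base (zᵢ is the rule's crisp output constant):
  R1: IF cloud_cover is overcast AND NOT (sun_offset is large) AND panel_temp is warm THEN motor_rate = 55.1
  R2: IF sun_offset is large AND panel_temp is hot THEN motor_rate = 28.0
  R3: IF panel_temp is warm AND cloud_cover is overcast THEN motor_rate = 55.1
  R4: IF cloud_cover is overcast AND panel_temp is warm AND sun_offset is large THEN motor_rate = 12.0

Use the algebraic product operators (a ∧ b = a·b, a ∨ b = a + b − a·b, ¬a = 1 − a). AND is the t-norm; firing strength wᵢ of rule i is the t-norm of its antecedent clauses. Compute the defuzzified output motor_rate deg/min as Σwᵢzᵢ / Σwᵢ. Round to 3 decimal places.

46.363

R1 (z=55.1): overcast=0.70, ¬large=1−0.20=0.80, warm=0.48; AND[a·b] → w = 0.2688
R2 (z=28.0): large=0.20, hot=0.81; AND[a·b] → w = 0.1620
R3 (z=55.1): warm=0.48, overcast=0.70; AND[a·b] → w = 0.3360
R4 (z=12.0): overcast=0.70, warm=0.48, large=0.20; AND[a·b] → w = 0.0672
Weighted average = (0.2688·55.1 + 0.1620·28.0 + 0.3360·55.1 + 0.0672·12.0) / (0.2688 + 0.1620 + 0.3360 + 0.0672)
  = 38.6669 / 0.8340 = 46.363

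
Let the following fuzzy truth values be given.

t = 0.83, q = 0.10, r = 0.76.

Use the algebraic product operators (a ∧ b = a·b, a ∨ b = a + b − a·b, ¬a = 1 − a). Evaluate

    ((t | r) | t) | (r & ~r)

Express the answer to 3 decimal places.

0.994

t | r = a + b − a·b on (0.8300, 0.7600) = 0.9592
(t | r) | t = a + b − a·b on (0.9592, 0.8300) = 0.9931
~r = 1 − 0.7600 = 0.2400
r & ~r = a·b on (0.7600, 0.2400) = 0.1824
((t | r) | t) | (r & ~r) = a + b − a·b on (0.9931, 0.1824) = 0.9943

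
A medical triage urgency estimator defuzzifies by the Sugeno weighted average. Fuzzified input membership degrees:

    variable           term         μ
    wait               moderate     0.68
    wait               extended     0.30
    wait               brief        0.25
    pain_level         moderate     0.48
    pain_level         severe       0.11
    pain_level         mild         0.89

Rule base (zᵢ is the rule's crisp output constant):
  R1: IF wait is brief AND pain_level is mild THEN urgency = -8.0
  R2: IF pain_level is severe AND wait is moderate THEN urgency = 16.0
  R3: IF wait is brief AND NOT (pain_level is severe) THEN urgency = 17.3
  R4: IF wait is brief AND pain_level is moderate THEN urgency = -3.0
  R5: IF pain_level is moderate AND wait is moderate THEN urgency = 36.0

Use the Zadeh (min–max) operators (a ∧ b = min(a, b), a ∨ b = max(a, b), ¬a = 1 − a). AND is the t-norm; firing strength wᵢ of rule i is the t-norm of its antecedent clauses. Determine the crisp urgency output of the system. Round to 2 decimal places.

15.38

R1 (z=-8.0): brief=0.25, mild=0.89; AND[min(a, b)] → w = 0.25
R2 (z=16.0): severe=0.11, moderate=0.68; AND[min(a, b)] → w = 0.11
R3 (z=17.3): brief=0.25, ¬severe=1−0.11=0.89; AND[min(a, b)] → w = 0.25
R4 (z=-3.0): brief=0.25, moderate=0.48; AND[min(a, b)] → w = 0.25
R5 (z=36.0): moderate=0.48, moderate=0.68; AND[min(a, b)] → w = 0.48
Weighted average = (0.25·-8.0 + 0.11·16.0 + 0.25·17.3 + 0.25·-3.0 + 0.48·36.0) / (0.25 + 0.11 + 0.25 + 0.25 + 0.48)
  = 20.6150 / 1.3400 = 15.38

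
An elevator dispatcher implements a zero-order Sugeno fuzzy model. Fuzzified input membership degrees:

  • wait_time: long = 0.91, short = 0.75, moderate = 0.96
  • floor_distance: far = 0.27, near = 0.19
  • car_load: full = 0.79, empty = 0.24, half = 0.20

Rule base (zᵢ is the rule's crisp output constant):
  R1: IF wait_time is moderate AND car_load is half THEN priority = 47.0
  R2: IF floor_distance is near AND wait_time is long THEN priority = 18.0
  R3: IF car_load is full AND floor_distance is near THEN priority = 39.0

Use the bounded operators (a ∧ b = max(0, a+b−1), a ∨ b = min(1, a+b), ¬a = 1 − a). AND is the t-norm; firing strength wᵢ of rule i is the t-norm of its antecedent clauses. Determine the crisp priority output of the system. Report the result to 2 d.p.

35.85

R1 (z=47.0): moderate=0.96, half=0.20; AND[max(0, a+b−1)] → w = 0.16
R2 (z=18.0): near=0.19, long=0.91; AND[max(0, a+b−1)] → w = 0.10
R3 (z=39.0): full=0.79, near=0.19; AND[max(0, a+b−1)] → w = 0.00
Weighted average = (0.16·47.0 + 0.10·18.0 + 0.00·39.0) / (0.16 + 0.10 + 0.00)
  = 9.3200 / 0.2600 = 35.85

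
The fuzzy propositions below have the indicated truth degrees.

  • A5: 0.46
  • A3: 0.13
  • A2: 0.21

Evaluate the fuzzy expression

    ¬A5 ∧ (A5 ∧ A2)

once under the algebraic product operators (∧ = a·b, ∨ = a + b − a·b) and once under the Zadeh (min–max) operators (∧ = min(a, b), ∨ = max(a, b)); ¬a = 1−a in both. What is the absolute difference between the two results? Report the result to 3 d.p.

Under algebraic product:
  ¬A5 = 1 − 0.4600 = 0.5400
  A5 ∧ A2 = a·b on (0.4600, 0.2100) = 0.0966
  ¬A5 ∧ (A5 ∧ A2) = a·b on (0.5400, 0.0966) = 0.0522
  → value = 0.0522
Under Zadeh (min–max):
  ¬A5 = 1 − 0.46 = 0.54
  A5 ∧ A2 = min(a, b) on (0.46, 0.21) = 0.21
  ¬A5 ∧ (A5 ∧ A2) = min(a, b) on (0.54, 0.21) = 0.21
  → value = 0.2100
|0.0522 − 0.2100| = 0.158

0.158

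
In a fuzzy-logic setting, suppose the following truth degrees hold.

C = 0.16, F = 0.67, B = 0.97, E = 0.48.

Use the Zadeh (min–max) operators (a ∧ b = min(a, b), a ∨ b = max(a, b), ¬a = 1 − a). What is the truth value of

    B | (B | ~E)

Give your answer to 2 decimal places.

~E = 1 − 0.48 = 0.52
B | ~E = max(a, b) on (0.97, 0.52) = 0.97
B | (B | ~E) = max(a, b) on (0.97, 0.97) = 0.97

0.97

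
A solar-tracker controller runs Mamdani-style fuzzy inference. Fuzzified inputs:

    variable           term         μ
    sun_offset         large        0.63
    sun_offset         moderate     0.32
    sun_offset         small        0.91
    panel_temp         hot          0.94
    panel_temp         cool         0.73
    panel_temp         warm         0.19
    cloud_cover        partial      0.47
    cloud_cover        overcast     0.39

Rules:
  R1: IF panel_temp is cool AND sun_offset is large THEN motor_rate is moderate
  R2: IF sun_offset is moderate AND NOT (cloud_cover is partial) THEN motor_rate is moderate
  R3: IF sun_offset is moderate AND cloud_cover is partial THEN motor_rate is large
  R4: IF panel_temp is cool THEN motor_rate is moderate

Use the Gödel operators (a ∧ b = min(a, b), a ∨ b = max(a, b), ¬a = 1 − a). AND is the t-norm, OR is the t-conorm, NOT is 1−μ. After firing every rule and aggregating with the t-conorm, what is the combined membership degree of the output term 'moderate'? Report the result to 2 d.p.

0.73

R1: cool=0.73, large=0.63; AND[min(a, b)] → w = 0.63
R2: moderate=0.32, ¬partial=1−0.47=0.53; AND[min(a, b)] → w = 0.32
R3: moderate=0.32, partial=0.47; AND[min(a, b)] → w = 0.32
R4: cool=0.73 → w = 0.73
Rules with consequent 'moderate': {R1, R2, R4} → strengths 0.63, 0.32, 0.73
Aggregate via t-conorm [max(a, b)]: 0.73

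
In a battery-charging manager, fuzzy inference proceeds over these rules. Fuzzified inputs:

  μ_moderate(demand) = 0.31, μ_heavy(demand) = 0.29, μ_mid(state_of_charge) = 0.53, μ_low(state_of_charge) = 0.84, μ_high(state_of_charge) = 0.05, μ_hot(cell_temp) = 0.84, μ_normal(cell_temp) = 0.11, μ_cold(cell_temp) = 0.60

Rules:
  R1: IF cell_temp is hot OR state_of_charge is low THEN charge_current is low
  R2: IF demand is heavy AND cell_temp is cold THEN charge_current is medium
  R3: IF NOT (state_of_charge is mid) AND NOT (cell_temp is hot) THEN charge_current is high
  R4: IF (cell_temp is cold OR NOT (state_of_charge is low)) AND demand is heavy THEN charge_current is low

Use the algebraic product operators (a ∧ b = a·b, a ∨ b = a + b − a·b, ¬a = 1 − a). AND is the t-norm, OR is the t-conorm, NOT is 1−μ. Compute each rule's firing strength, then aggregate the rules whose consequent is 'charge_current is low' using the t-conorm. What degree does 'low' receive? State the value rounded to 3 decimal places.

R1: hot=0.84, low=0.84; OR[a + b − a·b] → w = 0.9744
R2: heavy=0.29, cold=0.60; AND[a·b] → w = 0.1740
R3: ¬mid=1−0.53=0.47, ¬hot=1−0.84=0.16; AND[a·b] → w = 0.0752
R4: (cold=0.60 OR ¬low=1−0.84=0.16) = 0.6640; AND[a·b] with heavy=0.29 → w = 0.1926
Rules with consequent 'low': {R1, R4} → strengths 0.9744, 0.1926
Aggregate via t-conorm [a + b − a·b]: 0.9793

0.979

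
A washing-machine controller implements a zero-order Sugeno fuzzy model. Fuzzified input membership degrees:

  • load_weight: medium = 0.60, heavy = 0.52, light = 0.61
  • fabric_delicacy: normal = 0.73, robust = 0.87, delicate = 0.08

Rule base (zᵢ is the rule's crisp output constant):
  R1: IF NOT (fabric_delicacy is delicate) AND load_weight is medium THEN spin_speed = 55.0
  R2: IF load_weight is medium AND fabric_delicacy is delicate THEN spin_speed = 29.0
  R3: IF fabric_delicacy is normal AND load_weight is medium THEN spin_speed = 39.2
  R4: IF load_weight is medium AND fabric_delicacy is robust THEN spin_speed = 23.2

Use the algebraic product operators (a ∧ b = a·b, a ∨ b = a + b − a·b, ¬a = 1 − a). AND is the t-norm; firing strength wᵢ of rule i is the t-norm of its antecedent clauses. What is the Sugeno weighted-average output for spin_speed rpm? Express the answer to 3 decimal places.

39.123

R1 (z=55.0): ¬delicate=1−0.08=0.92, medium=0.60; AND[a·b] → w = 0.5520
R2 (z=29.0): medium=0.60, delicate=0.08; AND[a·b] → w = 0.0480
R3 (z=39.2): normal=0.73, medium=0.60; AND[a·b] → w = 0.4380
R4 (z=23.2): medium=0.60, robust=0.87; AND[a·b] → w = 0.5220
Weighted average = (0.5520·55.0 + 0.0480·29.0 + 0.4380·39.2 + 0.5220·23.2) / (0.5520 + 0.0480 + 0.4380 + 0.5220)
  = 61.0320 / 1.5600 = 39.123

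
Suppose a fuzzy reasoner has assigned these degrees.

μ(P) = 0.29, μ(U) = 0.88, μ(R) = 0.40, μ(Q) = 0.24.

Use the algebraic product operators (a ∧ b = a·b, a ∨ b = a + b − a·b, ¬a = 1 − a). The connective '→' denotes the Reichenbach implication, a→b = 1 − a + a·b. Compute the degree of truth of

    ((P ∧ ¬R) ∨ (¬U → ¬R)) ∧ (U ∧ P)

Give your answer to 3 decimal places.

¬R = 1 − 0.4000 = 0.6000
P ∧ ¬R = a·b on (0.2900, 0.6000) = 0.1740
¬U = 1 − 0.8800 = 0.1200
¬R = 1 − 0.4000 = 0.6000
¬U → ¬R  [Reichenbach: 1 − a + a·b] with a=0.1200, b=0.6000 → 0.9520
(P ∧ ¬R) ∨ (¬U → ¬R) = a + b − a·b on (0.1740, 0.9520) = 0.9604
U ∧ P = a·b on (0.8800, 0.2900) = 0.2552
((P ∧ ¬R) ∨ (¬U → ¬R)) ∧ (U ∧ P) = a·b on (0.9604, 0.2552) = 0.2451

0.245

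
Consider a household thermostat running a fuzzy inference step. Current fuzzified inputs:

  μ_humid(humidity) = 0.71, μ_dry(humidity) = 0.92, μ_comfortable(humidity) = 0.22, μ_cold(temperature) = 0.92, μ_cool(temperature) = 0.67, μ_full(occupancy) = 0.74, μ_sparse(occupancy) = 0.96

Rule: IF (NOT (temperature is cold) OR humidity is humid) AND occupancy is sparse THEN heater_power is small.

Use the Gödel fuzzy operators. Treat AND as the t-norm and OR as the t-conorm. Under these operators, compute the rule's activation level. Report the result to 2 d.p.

0.71

firing strength: (¬cold=1−0.92=0.08 OR humid=0.71) = 0.71; AND[min(a, b)] with sparse=0.96 → w = 0.71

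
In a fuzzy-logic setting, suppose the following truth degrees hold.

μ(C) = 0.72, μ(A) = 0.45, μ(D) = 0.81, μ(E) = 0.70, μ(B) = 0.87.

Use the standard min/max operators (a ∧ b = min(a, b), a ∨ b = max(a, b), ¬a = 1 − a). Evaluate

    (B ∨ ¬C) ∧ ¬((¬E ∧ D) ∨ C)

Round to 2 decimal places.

¬C = 1 − 0.72 = 0.28
B ∨ ¬C = max(a, b) on (0.87, 0.28) = 0.87
¬E = 1 − 0.70 = 0.30
¬E ∧ D = min(a, b) on (0.30, 0.81) = 0.30
(¬E ∧ D) ∨ C = max(a, b) on (0.30, 0.72) = 0.72
¬((¬E ∧ D) ∨ C) = 1 − 0.72 = 0.28
(B ∨ ¬C) ∧ ¬((¬E ∧ D) ∨ C) = min(a, b) on (0.87, 0.28) = 0.28

0.28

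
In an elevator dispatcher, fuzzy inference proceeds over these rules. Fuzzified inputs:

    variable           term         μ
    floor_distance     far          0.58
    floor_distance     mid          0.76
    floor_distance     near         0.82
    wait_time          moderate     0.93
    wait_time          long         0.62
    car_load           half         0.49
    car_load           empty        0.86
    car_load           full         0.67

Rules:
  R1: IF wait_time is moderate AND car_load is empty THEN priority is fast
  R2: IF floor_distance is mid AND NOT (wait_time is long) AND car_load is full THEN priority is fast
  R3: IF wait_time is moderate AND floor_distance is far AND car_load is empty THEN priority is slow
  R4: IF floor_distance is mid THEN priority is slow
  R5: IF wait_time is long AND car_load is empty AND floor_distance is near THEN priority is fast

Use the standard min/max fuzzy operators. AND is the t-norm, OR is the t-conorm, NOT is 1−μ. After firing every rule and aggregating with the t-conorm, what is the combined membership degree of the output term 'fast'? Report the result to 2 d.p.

R1: moderate=0.93, empty=0.86; AND[min(a, b)] → w = 0.86
R2: mid=0.76, ¬long=1−0.62=0.38, full=0.67; AND[min(a, b)] → w = 0.38
R3: moderate=0.93, far=0.58, empty=0.86; AND[min(a, b)] → w = 0.58
R4: mid=0.76 → w = 0.76
R5: long=0.62, empty=0.86, near=0.82; AND[min(a, b)] → w = 0.62
Rules with consequent 'fast': {R1, R2, R5} → strengths 0.86, 0.38, 0.62
Aggregate via t-conorm [max(a, b)]: 0.86

0.86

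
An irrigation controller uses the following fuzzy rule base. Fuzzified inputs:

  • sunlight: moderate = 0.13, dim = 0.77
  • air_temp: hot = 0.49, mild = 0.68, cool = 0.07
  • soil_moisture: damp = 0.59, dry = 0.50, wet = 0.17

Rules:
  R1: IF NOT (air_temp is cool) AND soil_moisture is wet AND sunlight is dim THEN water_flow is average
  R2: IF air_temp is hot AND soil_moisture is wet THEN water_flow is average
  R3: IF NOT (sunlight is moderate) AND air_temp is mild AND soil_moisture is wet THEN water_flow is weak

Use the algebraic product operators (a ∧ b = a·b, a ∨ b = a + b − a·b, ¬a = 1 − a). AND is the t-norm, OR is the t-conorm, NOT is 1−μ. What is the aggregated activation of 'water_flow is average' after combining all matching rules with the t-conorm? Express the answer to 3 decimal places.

0.195

R1: ¬cool=1−0.07=0.93, wet=0.17, dim=0.77; AND[a·b] → w = 0.1217
R2: hot=0.49, wet=0.17; AND[a·b] → w = 0.0833
R3: ¬moderate=1−0.13=0.87, mild=0.68, wet=0.17; AND[a·b] → w = 0.1006
Rules with consequent 'average': {R1, R2} → strengths 0.1217, 0.0833
Aggregate via t-conorm [a + b − a·b]: 0.1949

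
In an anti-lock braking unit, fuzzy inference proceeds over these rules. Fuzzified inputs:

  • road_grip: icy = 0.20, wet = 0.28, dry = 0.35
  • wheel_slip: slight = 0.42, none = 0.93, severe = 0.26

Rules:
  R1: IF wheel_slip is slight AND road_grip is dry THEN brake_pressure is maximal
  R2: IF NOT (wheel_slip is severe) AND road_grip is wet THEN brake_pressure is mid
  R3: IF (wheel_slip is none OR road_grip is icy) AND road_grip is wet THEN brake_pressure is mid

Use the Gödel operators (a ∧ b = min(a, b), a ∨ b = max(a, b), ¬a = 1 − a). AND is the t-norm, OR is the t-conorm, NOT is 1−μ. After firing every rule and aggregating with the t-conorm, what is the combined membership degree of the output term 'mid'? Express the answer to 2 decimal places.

0.28

R1: slight=0.42, dry=0.35; AND[min(a, b)] → w = 0.35
R2: ¬severe=1−0.26=0.74, wet=0.28; AND[min(a, b)] → w = 0.28
R3: (none=0.93 OR icy=0.20) = 0.93; AND[min(a, b)] with wet=0.28 → w = 0.28
Rules with consequent 'mid': {R2, R3} → strengths 0.28, 0.28
Aggregate via t-conorm [max(a, b)]: 0.28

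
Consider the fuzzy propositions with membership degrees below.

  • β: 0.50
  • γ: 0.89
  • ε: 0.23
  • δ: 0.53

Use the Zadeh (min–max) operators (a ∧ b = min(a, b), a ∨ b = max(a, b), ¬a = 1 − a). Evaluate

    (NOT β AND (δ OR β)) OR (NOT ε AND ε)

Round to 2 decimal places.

NOT β = 1 − 0.50 = 0.50
δ OR β = max(a, b) on (0.53, 0.50) = 0.53
NOT β AND (δ OR β) = min(a, b) on (0.50, 0.53) = 0.50
NOT ε = 1 − 0.23 = 0.77
NOT ε AND ε = min(a, b) on (0.77, 0.23) = 0.23
(NOT β AND (δ OR β)) OR (NOT ε AND ε) = max(a, b) on (0.50, 0.23) = 0.50

0.50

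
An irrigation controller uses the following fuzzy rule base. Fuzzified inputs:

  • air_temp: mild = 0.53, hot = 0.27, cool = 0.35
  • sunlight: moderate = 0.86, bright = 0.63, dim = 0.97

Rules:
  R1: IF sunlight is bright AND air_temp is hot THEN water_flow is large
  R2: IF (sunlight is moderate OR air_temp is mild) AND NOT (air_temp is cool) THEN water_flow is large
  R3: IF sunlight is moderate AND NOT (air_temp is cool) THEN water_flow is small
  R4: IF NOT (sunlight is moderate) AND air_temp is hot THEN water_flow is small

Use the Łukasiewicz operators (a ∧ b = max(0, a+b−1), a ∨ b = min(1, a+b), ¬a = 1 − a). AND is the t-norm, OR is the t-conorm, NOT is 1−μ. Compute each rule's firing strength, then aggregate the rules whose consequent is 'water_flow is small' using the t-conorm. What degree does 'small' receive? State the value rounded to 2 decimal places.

0.51

R1: bright=0.63, hot=0.27; AND[max(0, a+b−1)] → w = 0.00
R2: (moderate=0.86 OR mild=0.53) = 1.00; AND[max(0, a+b−1)] with ¬cool=1−0.35=0.65 → w = 0.65
R3: moderate=0.86, ¬cool=1−0.35=0.65; AND[max(0, a+b−1)] → w = 0.51
R4: ¬moderate=1−0.86=0.14, hot=0.27; AND[max(0, a+b−1)] → w = 0.00
Rules with consequent 'small': {R3, R4} → strengths 0.51, 0.00
Aggregate via t-conorm [min(1, a+b)]: 0.51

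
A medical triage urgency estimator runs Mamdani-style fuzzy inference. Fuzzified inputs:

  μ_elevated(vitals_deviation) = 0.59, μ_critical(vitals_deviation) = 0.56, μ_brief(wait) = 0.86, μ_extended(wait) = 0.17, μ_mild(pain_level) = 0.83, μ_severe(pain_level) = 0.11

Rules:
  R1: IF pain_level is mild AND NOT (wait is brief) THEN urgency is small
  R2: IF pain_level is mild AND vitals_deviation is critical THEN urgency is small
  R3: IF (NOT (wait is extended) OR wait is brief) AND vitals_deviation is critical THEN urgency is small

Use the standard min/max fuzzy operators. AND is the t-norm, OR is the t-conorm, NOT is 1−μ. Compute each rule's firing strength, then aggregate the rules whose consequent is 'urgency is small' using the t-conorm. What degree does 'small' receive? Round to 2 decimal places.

R1: mild=0.83, ¬brief=1−0.86=0.14; AND[min(a, b)] → w = 0.14
R2: mild=0.83, critical=0.56; AND[min(a, b)] → w = 0.56
R3: (¬extended=1−0.17=0.83 OR brief=0.86) = 0.86; AND[min(a, b)] with critical=0.56 → w = 0.56
Rules with consequent 'small': {R1, R2, R3} → strengths 0.14, 0.56, 0.56
Aggregate via t-conorm [max(a, b)]: 0.56

0.56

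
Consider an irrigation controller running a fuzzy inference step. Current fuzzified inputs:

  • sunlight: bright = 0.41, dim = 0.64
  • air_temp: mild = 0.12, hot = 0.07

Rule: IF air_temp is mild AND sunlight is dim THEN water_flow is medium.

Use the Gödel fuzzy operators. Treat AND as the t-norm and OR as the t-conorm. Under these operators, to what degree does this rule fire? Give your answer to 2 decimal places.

firing strength: mild=0.12, dim=0.64; AND[min(a, b)] → w = 0.12

0.12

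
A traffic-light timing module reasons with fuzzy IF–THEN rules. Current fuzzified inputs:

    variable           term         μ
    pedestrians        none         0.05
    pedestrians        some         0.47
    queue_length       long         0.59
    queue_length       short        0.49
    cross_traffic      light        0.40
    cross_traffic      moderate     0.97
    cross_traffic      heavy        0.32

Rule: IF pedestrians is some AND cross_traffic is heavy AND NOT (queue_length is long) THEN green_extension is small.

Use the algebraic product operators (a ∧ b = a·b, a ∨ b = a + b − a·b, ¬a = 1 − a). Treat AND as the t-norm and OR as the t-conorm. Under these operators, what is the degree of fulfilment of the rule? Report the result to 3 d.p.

0.062

firing strength: some=0.47, heavy=0.32, ¬long=1−0.59=0.41; AND[a·b] → w = 0.0617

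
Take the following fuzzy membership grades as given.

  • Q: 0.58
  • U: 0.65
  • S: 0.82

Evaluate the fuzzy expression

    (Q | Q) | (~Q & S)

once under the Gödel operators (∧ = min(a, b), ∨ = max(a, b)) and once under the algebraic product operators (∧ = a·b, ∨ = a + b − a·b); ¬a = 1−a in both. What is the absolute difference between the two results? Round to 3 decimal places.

Under Gödel:
  Q | Q = max(a, b) on (0.58, 0.58) = 0.58
  ~Q = 1 − 0.58 = 0.42
  ~Q & S = min(a, b) on (0.42, 0.82) = 0.42
  (Q | Q) | (~Q & S) = max(a, b) on (0.58, 0.42) = 0.58
  → value = 0.5800
Under algebraic product:
  Q | Q = a + b − a·b on (0.5800, 0.5800) = 0.8236
  ~Q = 1 − 0.5800 = 0.4200
  ~Q & S = a·b on (0.4200, 0.8200) = 0.3444
  (Q | Q) | (~Q & S) = a + b − a·b on (0.8236, 0.3444) = 0.8844
  → value = 0.8844
|0.5800 − 0.8844| = 0.304

0.304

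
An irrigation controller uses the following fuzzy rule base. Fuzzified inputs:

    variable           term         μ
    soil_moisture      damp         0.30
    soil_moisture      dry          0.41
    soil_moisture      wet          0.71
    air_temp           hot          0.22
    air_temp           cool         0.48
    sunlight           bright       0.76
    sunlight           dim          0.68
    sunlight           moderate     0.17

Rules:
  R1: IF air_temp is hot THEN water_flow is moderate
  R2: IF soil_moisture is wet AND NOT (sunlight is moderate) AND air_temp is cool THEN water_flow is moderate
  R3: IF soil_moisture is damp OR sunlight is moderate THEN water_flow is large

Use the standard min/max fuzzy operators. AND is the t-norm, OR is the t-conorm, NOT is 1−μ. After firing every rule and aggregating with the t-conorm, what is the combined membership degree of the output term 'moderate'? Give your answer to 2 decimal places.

R1: hot=0.22 → w = 0.22
R2: wet=0.71, ¬moderate=1−0.17=0.83, cool=0.48; AND[min(a, b)] → w = 0.48
R3: damp=0.30, moderate=0.17; OR[max(a, b)] → w = 0.30
Rules with consequent 'moderate': {R1, R2} → strengths 0.22, 0.48
Aggregate via t-conorm [max(a, b)]: 0.48

0.48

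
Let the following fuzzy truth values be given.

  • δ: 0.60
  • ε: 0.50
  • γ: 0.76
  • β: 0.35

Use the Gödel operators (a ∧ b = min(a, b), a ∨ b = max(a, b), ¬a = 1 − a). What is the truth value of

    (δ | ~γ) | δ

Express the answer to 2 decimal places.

~γ = 1 − 0.76 = 0.24
δ | ~γ = max(a, b) on (0.60, 0.24) = 0.60
(δ | ~γ) | δ = max(a, b) on (0.60, 0.60) = 0.60

0.60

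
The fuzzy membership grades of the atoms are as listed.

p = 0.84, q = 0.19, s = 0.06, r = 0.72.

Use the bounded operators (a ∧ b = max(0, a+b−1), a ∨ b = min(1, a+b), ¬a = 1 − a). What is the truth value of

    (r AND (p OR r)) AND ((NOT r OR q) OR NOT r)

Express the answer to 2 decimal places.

p OR r = min(1, a+b) on (0.84, 0.72) = 1.00
r AND (p OR r) = max(0, a+b−1) on (0.72, 1.00) = 0.72
NOT r = 1 − 0.72 = 0.28
NOT r OR q = min(1, a+b) on (0.28, 0.19) = 0.47
NOT r = 1 − 0.72 = 0.28
(NOT r OR q) OR NOT r = min(1, a+b) on (0.47, 0.28) = 0.75
(r AND (p OR r)) AND ((NOT r OR q) OR NOT r) = max(0, a+b−1) on (0.72, 0.75) = 0.47

0.47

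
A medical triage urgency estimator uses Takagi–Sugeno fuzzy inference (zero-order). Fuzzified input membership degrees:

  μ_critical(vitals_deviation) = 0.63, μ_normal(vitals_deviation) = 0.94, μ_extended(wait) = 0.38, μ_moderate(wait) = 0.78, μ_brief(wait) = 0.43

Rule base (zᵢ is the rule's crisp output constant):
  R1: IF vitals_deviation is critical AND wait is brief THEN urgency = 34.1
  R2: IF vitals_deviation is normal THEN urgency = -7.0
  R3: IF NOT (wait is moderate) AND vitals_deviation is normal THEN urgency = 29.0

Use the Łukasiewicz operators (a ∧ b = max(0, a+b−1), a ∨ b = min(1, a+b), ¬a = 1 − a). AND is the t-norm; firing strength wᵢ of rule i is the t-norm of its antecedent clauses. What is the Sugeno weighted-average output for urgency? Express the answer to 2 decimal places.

0.09

R1 (z=34.1): critical=0.63, brief=0.43; AND[max(0, a+b−1)] → w = 0.06
R2 (z=-7.0): normal=0.94 → w = 0.94
R3 (z=29.0): ¬moderate=1−0.78=0.22, normal=0.94; AND[max(0, a+b−1)] → w = 0.16
Weighted average = (0.06·34.1 + 0.94·-7.0 + 0.16·29.0) / (0.06 + 0.94 + 0.16)
  = 0.1060 / 1.1600 = 0.09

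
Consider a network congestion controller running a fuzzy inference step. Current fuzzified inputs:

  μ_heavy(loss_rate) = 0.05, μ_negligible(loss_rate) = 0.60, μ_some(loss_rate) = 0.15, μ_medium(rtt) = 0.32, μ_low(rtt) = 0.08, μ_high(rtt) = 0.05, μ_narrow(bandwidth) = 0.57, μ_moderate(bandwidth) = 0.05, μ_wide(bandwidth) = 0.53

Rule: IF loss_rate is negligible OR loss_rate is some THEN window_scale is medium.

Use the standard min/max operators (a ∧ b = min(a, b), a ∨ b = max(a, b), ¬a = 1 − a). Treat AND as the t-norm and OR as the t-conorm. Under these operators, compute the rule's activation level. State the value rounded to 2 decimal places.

firing strength: negligible=0.60, some=0.15; OR[max(a, b)] → w = 0.60

0.60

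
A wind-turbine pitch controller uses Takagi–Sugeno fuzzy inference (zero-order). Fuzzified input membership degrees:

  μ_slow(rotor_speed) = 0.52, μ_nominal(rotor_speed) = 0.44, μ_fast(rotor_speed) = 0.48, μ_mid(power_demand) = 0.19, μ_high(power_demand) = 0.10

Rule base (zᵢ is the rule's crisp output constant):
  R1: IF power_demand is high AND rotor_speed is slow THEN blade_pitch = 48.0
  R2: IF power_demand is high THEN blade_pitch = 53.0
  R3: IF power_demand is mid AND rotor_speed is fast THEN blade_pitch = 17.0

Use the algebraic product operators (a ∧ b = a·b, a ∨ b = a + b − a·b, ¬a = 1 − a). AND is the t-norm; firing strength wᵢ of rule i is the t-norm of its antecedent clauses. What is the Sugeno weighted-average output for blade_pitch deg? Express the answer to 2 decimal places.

R1 (z=48.0): high=0.10, slow=0.52; AND[a·b] → w = 0.0520
R2 (z=53.0): high=0.10 → w = 0.1000
R3 (z=17.0): mid=0.19, fast=0.48; AND[a·b] → w = 0.0912
Weighted average = (0.0520·48.0 + 0.1000·53.0 + 0.0912·17.0) / (0.0520 + 0.1000 + 0.0912)
  = 9.3464 / 0.2432 = 38.43

38.43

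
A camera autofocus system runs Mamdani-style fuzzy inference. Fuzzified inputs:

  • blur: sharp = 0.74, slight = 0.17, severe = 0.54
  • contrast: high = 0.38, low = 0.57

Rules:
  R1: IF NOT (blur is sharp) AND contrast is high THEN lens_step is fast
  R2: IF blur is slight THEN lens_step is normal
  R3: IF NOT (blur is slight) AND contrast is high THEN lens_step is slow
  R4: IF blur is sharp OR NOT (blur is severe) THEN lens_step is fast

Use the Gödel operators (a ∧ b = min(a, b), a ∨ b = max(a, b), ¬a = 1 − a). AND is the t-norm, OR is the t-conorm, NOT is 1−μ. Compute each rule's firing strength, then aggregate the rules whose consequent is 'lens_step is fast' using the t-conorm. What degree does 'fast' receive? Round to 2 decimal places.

0.74

R1: ¬sharp=1−0.74=0.26, high=0.38; AND[min(a, b)] → w = 0.26
R2: slight=0.17 → w = 0.17
R3: ¬slight=1−0.17=0.83, high=0.38; AND[min(a, b)] → w = 0.38
R4: sharp=0.74, ¬severe=1−0.54=0.46; OR[max(a, b)] → w = 0.74
Rules with consequent 'fast': {R1, R4} → strengths 0.26, 0.74
Aggregate via t-conorm [max(a, b)]: 0.74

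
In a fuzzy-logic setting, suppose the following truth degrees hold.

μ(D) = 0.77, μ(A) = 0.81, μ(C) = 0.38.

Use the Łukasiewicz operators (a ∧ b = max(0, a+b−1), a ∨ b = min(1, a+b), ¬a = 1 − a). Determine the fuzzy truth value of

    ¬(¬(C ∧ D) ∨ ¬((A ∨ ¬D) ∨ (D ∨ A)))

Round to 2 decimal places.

C ∧ D = max(0, a+b−1) on (0.38, 0.77) = 0.15
¬(C ∧ D) = 1 − 0.15 = 0.85
¬D = 1 − 0.77 = 0.23
A ∨ ¬D = min(1, a+b) on (0.81, 0.23) = 1.00
D ∨ A = min(1, a+b) on (0.77, 0.81) = 1.00
(A ∨ ¬D) ∨ (D ∨ A) = min(1, a+b) on (1.00, 1.00) = 1.00
¬((A ∨ ¬D) ∨ (D ∨ A)) = 1 − 1.00 = 0.00
¬(C ∧ D) ∨ ¬((A ∨ ¬D) ∨ (D ∨ A)) = min(1, a+b) on (0.85, 0.00) = 0.85
¬(¬(C ∧ D) ∨ ¬((A ∨ ¬D) ∨ (D ∨ A))) = 1 − 0.85 = 0.15

0.15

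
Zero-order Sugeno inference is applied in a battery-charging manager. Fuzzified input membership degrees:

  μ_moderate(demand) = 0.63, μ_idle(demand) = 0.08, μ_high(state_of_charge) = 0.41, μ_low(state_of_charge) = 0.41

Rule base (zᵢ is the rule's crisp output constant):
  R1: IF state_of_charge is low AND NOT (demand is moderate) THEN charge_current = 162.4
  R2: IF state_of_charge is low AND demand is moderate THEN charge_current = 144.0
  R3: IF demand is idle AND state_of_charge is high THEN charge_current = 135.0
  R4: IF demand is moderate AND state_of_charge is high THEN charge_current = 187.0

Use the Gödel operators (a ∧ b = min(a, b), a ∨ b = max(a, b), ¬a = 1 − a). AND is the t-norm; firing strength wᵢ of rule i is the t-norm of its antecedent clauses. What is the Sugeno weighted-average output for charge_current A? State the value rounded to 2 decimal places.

162.68

R1 (z=162.4): low=0.41, ¬moderate=1−0.63=0.37; AND[min(a, b)] → w = 0.37
R2 (z=144.0): low=0.41, moderate=0.63; AND[min(a, b)] → w = 0.41
R3 (z=135.0): idle=0.08, high=0.41; AND[min(a, b)] → w = 0.08
R4 (z=187.0): moderate=0.63, high=0.41; AND[min(a, b)] → w = 0.41
Weighted average = (0.37·162.4 + 0.41·144.0 + 0.08·135.0 + 0.41·187.0) / (0.37 + 0.41 + 0.08 + 0.41)
  = 206.5980 / 1.2700 = 162.68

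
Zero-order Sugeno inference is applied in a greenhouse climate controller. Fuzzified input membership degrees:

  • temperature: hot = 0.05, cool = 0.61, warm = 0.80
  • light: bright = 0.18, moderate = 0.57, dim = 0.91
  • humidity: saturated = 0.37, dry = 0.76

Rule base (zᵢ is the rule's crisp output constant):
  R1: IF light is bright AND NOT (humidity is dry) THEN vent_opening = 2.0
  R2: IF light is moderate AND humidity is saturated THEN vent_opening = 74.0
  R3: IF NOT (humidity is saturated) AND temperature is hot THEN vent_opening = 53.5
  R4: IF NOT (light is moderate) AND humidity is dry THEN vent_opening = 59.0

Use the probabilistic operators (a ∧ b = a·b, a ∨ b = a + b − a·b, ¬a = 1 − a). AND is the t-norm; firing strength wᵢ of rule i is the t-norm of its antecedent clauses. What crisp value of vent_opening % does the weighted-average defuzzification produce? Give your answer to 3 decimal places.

59.862

R1 (z=2.0): bright=0.18, ¬dry=1−0.76=0.24; AND[a·b] → w = 0.0432
R2 (z=74.0): moderate=0.57, saturated=0.37; AND[a·b] → w = 0.2109
R3 (z=53.5): ¬saturated=1−0.37=0.63, hot=0.05; AND[a·b] → w = 0.0315
R4 (z=59.0): ¬moderate=1−0.57=0.43, dry=0.76; AND[a·b] → w = 0.3268
Weighted average = (0.0432·2.0 + 0.2109·74.0 + 0.0315·53.5 + 0.3268·59.0) / (0.0432 + 0.2109 + 0.0315 + 0.3268)
  = 36.6594 / 0.6124 = 59.862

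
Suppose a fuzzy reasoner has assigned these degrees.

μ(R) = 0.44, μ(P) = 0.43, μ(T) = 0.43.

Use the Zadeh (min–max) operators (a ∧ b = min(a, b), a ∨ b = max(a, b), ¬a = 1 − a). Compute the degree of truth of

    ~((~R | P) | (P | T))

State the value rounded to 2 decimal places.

0.44

~R = 1 − 0.44 = 0.56
~R | P = max(a, b) on (0.56, 0.43) = 0.56
P | T = max(a, b) on (0.43, 0.43) = 0.43
(~R | P) | (P | T) = max(a, b) on (0.56, 0.43) = 0.56
~((~R | P) | (P | T)) = 1 − 0.56 = 0.44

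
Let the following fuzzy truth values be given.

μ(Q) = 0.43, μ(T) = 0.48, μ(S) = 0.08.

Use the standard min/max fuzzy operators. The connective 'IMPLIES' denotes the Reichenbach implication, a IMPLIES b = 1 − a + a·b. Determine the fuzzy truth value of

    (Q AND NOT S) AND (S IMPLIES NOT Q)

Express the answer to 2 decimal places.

NOT S = 1 − 0.08 = 0.92
Q AND NOT S = min(a, b) on (0.43, 0.92) = 0.43
NOT Q = 1 − 0.43 = 0.57
S IMPLIES NOT Q  [Reichenbach: 1 − a + a·b] with a=0.08, b=0.57 → 0.97
(Q AND NOT S) AND (S IMPLIES NOT Q) = min(a, b) on (0.43, 0.97) = 0.43

0.43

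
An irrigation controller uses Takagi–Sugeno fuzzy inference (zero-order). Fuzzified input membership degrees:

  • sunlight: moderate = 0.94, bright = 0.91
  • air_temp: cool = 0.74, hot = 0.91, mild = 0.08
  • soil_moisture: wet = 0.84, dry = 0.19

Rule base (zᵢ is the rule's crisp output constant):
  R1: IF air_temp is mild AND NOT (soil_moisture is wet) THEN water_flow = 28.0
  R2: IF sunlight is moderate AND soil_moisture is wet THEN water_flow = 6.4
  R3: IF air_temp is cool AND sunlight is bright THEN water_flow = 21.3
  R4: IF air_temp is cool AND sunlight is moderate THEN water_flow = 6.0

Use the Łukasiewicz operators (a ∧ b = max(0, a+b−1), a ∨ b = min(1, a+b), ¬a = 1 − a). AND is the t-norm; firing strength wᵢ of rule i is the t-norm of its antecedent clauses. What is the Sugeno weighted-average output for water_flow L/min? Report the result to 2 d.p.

R1 (z=28.0): mild=0.08, ¬wet=1−0.84=0.16; AND[max(0, a+b−1)] → w = 0.00
R2 (z=6.4): moderate=0.94, wet=0.84; AND[max(0, a+b−1)] → w = 0.78
R3 (z=21.3): cool=0.74, bright=0.91; AND[max(0, a+b−1)] → w = 0.65
R4 (z=6.0): cool=0.74, moderate=0.94; AND[max(0, a+b−1)] → w = 0.68
Weighted average = (0.00·28.0 + 0.78·6.4 + 0.65·21.3 + 0.68·6.0) / (0.00 + 0.78 + 0.65 + 0.68)
  = 22.9170 / 2.1100 = 10.86

10.86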